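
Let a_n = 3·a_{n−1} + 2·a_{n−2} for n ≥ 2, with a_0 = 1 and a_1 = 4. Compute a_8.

28642

With companion matrix Q = [[3, 2], [1, 0]], [a_n, a_{n−1}]ᵀ = Q·[a_{n−1}, a_{n−2}]ᵀ, so [a_8, a_7]ᵀ = Q^7·[a_1, a_0]ᵀ.
Q^7 = [[6279, 3526], [1763, 990]], giving [a_8, a_7]ᵀ = [[28642], [8042]].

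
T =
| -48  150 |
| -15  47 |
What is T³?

tr T = -1 and det T = -6, so the characteristic polynomial is λ² − (-1)λ + (-6) with roots 2 and -3.
Eigenvectors give P = [[3, 10], [1, 3]] with P⁻¹ = [[-3, 10], [1, -3]], and T = P·diag(2, -3)·P⁻¹.
Then T³ = P·diag(8, -27)·P⁻¹ = [[24, -270], [8, -81]] · [[-3, 10], [1, -3]] = [[-342, 1050], [-105, 323]].

[[-342, 1050], [-105, 323]]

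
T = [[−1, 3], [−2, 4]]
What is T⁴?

tr T = 3 and det T = 2, so the characteristic polynomial is λ² − (3)λ + (2) with roots 1 and 2.
Eigenvectors give P = [[3, 1], [2, 1]] with P⁻¹ = [[1, −1], [−2, 3]], and T = P·diag(1, 2)·P⁻¹.
Then T⁴ = P·diag(1, 16)·P⁻¹ = [[3, 16], [2, 16]] · [[1, −1], [−2, 3]] = [[−29, 45], [−30, 46]].

[[−29, 45], [−30, 46]]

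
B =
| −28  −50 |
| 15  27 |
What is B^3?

tr B = −1 and det B = −6, so the characteristic polynomial is λ² − (−1)λ + (−6) with roots 2 and −3.
Eigenvectors give P = [[5, 2], [−3, −1]] with P⁻¹ = [[−1, −2], [3, 5]], and B = P·diag(2, −3)·P⁻¹.
Then B^3 = P·diag(8, −27)·P⁻¹ = [[40, −54], [−24, 27]] · [[−1, −2], [3, 5]] = [[−202, −350], [105, 183]].

[[−202, −350], [105, 183]]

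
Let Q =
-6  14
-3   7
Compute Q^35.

Q² = Q (a projection; rank 1, trace 1), so Q^35 = Q.

[[-6, 14], [-3, 7]]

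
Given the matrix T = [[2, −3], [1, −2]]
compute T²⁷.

[[2, −3], [1, −2]]

T² = I (check: tr T = 0 and det T = −1), so T²⁷ = T since 27 is odd.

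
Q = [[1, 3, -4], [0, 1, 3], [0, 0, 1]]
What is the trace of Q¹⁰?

Q = I + N where N = [[0, 3, -4], [0, 0, 3], [0, 0, 0]] is strictly upper-triangular, so N³ = 0.
(I + N)¹⁰ = I + 10·N + 45·N² = [[1, 30, 365], [0, 1, 30], [0, 0, 1]].

3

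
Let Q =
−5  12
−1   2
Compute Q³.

tr Q = −3 and det Q = 2, so the characteristic polynomial is λ² − (−3)λ + (2) with roots −2 and −1.
Eigenvectors give P = [[4, 3], [1, 1]] with P⁻¹ = [[1, −3], [−1, 4]], and Q = P·diag(−2, −1)·P⁻¹.
Then Q³ = P·diag(−8, −1)·P⁻¹ = [[−32, −3], [−8, −1]] · [[1, −3], [−1, 4]] = [[−29, 84], [−7, 20]].

[[−29, 84], [−7, 20]]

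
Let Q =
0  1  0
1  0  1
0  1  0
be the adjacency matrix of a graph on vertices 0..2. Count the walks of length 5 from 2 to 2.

The number of length-5 walks from vertex 2 to vertex 2 is entry (2,2) of Q⁵, where Q is the adjacency matrix.
Q² = [[1, 0, 1], [0, 2, 0], [1, 0, 1]]
Q³ = [[0, 2, 0], [2, 0, 2], [0, 2, 0]]
Q⁴ = [[2, 0, 2], [0, 4, 0], [2, 0, 2]]
Q⁵ = [[0, 4, 0], [4, 0, 4], [0, 4, 0]]

0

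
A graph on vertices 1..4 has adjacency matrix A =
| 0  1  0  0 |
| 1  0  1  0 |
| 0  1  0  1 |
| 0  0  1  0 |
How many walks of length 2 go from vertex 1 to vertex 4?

The number of length-2 walks from vertex 1 to vertex 4 is entry (1,4) of A^2, where A is the adjacency matrix.
A^2 = [[1, 0, 1, 0], [0, 2, 0, 1], [1, 0, 2, 0], [0, 1, 0, 1]]

0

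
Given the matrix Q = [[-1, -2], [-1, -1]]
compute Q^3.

[[-7, -10], [-5, -7]]

Q^2 = [[3, 4], [2, 3]]
Q^3 = [[-7, -10], [-5, -7]]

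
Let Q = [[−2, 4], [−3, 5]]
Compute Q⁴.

tr Q = 3 and det Q = 2, so the characteristic polynomial is λ² − (3)λ + (2) with roots 2 and 1.
Eigenvectors give P = [[−1, 4], [−1, 3]] with P⁻¹ = [[3, −4], [1, −1]], and Q = P·diag(2, 1)·P⁻¹.
Then Q⁴ = P·diag(16, 1)·P⁻¹ = [[−16, 4], [−16, 3]] · [[3, −4], [1, −1]] = [[−44, 60], [−45, 61]].

[[−44, 60], [−45, 61]]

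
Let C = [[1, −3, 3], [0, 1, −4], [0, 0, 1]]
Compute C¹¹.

[[1, −33, 693], [0, 1, −44], [0, 0, 1]]

C = I + N where N = [[0, −3, 3], [0, 0, −4], [0, 0, 0]] is strictly upper-triangular, so N³ = 0.
(I + N)¹¹ = I + 11·N + 55·N² = [[1, −33, 693], [0, 1, −44], [0, 0, 1]].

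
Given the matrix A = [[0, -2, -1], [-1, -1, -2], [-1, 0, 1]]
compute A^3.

A^2 = [[3, 2, 3], [3, 3, 1], [-1, 2, 2]]
A^3 = [[-5, -8, -4], [-4, -9, -8], [-4, 0, -1]]

[[-5, -8, -4], [-4, -9, -8], [-4, 0, -1]]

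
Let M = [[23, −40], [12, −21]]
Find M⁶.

tr M = 2 and det M = −3, so the characteristic polynomial is λ² − (2)λ + (−3) with roots 3 and −1.
Eigenvectors give P = [[−2, −5], [−1, −3]] with P⁻¹ = [[−3, 5], [1, −2]], and M = P·diag(3, −1)·P⁻¹.
Then M⁶ = P·diag(729, 1)·P⁻¹ = [[−1458, −5], [−729, −3]] · [[−3, 5], [1, −2]] = [[4369, −7280], [2184, −3639]].

[[4369, −7280], [2184, −3639]]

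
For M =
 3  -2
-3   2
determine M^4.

[[375, -250], [-375, 250]]

M^2 = [[15, -10], [-15, 10]]
M^3 = [[75, -50], [-75, 50]]
M^4 = [[375, -250], [-375, 250]]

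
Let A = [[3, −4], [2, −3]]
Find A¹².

[[1, 0], [0, 1]]

A² = I (check: tr A = 0 and det A = −1), so A¹² = I since 12 is even.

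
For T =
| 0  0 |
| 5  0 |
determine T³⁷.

[[0, 0], [0, 0]]

T is strictly triangular, hence nilpotent: T² = 0, so T³⁷ = 0.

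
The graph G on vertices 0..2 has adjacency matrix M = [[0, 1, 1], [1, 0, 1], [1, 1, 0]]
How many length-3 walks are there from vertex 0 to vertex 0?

The number of length-3 walks from vertex 0 to vertex 0 is entry (0,0) of M³, where M is the adjacency matrix.
M² = [[2, 1, 1], [1, 2, 1], [1, 1, 2]]
M³ = [[2, 3, 3], [3, 2, 3], [3, 3, 2]]

2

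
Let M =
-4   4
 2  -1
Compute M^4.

M^2 = [[24, -20], [-10, 9]]
M^3 = [[-136, 116], [58, -49]]
M^4 = [[776, -660], [-330, 281]]

[[776, -660], [-330, 281]]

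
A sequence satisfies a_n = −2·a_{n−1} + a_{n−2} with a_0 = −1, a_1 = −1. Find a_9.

With companion matrix C = [[−2, 1], [1, 0]], [a_n, a_{n−1}]ᵀ = C·[a_{n−1}, a_{n−2}]ᵀ, so [a_9, a_8]ᵀ = C^8·[a_1, a_0]ᵀ.
C^8 = [[985, −408], [−408, 169]], giving [a_9, a_8]ᵀ = [[−577], [239]].

−577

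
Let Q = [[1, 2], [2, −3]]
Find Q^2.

[[5, −4], [−4, 13]]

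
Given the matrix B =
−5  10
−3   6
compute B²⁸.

B² = B (a projection; rank 1, trace 1), so B²⁸ = B.

[[−5, 10], [−3, 6]]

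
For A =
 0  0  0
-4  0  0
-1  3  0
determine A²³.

[[0, 0, 0], [0, 0, 0], [0, 0, 0]]

A is strictly triangular, hence nilpotent: A³ = 0, so A²³ = 0.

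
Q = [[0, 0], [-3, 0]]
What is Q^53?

Q is strictly triangular, hence nilpotent: Q^2 = 0, so Q^53 = 0.

[[0, 0], [0, 0]]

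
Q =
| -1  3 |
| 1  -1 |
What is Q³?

Q² = [[4, -6], [-2, 4]]
Q³ = [[-10, 18], [6, -10]]

[[-10, 18], [6, -10]]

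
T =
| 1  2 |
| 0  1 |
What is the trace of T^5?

T = I + N where N = [[0, 2], [0, 0]] is strictly upper-triangular, so N^2 = 0.
(I + N)^5 = I + 5·N = [[1, 10], [0, 1]].

2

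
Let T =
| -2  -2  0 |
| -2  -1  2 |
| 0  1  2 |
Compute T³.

T² = [[8, 6, -4], [6, 7, 2], [-2, 1, 6]]
T³ = [[-28, -26, 4], [-26, -17, 18], [2, 9, 14]]

[[-28, -26, 4], [-26, -17, 18], [2, 9, 14]]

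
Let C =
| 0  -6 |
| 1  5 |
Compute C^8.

[[-12354, -37830], [6305, 19171]]

tr C = 5 and det C = 6, so the characteristic polynomial is λ² − (5)λ + (6) with roots 3 and 2.
Eigenvectors give P = [[-2, -3], [1, 1]] with P⁻¹ = [[1, 3], [-1, -2]], and C = P·diag(3, 2)·P⁻¹.
Then C^8 = P·diag(6561, 256)·P⁻¹ = [[-13122, -768], [6561, 256]] · [[1, 3], [-1, -2]] = [[-12354, -37830], [6305, 19171]].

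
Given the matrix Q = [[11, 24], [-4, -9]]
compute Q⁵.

[[731, 1464], [-244, -489]]

tr Q = 2 and det Q = -3, so the characteristic polynomial is λ² − (2)λ + (-3) with roots -1 and 3.
Eigenvectors give P = [[-2, -3], [1, 1]] with P⁻¹ = [[1, 3], [-1, -2]], and Q = P·diag(-1, 3)·P⁻¹.
Then Q⁵ = P·diag(-1, 243)·P⁻¹ = [[2, -729], [-1, 243]] · [[1, 3], [-1, -2]] = [[731, 1464], [-244, -489]].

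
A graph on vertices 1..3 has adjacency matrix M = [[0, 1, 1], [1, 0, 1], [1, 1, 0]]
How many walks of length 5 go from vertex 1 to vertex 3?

11

The number of length-5 walks from vertex 1 to vertex 3 is entry (1,3) of M⁵, where M is the adjacency matrix.
M² = [[2, 1, 1], [1, 2, 1], [1, 1, 2]]
M³ = [[2, 3, 3], [3, 2, 3], [3, 3, 2]]
M⁴ = [[6, 5, 5], [5, 6, 5], [5, 5, 6]]
M⁵ = [[10, 11, 11], [11, 10, 11], [11, 11, 10]]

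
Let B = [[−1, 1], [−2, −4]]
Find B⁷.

tr B = −5 and det B = 6, so the characteristic polynomial is λ² − (−5)λ + (6) with roots −2 and −3.
Eigenvectors give P = [[−1, −1], [1, 2]] with P⁻¹ = [[−2, −1], [1, 1]], and B = P·diag(−2, −3)·P⁻¹.
Then B⁷ = P·diag(−128, −2187)·P⁻¹ = [[128, 2187], [−128, −4374]] · [[−2, −1], [1, 1]] = [[1931, 2059], [−4118, −4246]].

[[1931, 2059], [−4118, −4246]]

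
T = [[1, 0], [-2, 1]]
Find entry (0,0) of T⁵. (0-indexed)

T = I + N where N = [[0, 0], [-2, 0]] is strictly lower-triangular, so N² = 0.
(I + N)⁵ = I + 5·N = [[1, 0], [-10, 1]].

1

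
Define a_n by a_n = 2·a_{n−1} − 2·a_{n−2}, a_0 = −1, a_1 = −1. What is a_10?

With companion matrix B = [[2, −2], [1, 0]], [a_n, a_{n−1}]ᵀ = B·[a_{n−1}, a_{n−2}]ᵀ, so [a_10, a_9]ᵀ = B^9·[a_1, a_0]ᵀ.
B^9 = [[32, −32], [16, 0]], giving [a_10, a_9]ᵀ = [[0], [−16]].

0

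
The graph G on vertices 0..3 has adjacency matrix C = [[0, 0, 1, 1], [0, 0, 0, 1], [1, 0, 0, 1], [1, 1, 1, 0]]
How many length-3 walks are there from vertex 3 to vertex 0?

The number of length-3 walks from vertex 3 to vertex 0 is entry (3,0) of C³, where C is the adjacency matrix.
C² = [[2, 1, 1, 1], [1, 1, 1, 0], [1, 1, 2, 1], [1, 0, 1, 3]]
C³ = [[2, 1, 3, 4], [1, 0, 1, 3], [3, 1, 2, 4], [4, 3, 4, 2]]

4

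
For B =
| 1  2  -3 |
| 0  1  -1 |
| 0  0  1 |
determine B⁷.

[[1, 14, -63], [0, 1, -7], [0, 0, 1]]

B = I + N where N = [[0, 2, -3], [0, 0, -1], [0, 0, 0]] is strictly upper-triangular, so N³ = 0.
(I + N)⁷ = I + 7·N + 21·N² = [[1, 14, -63], [0, 1, -7], [0, 0, 1]].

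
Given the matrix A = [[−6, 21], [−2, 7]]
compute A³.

A² = A (a projection; rank 1, trace 1), so A³ = A.

[[−6, 21], [−2, 7]]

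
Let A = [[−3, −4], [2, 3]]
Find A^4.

A² = I (check: tr A = 0 and det A = −1), so A^4 = I since 4 is even.

[[1, 0], [0, 1]]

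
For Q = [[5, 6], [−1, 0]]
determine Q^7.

tr Q = 5 and det Q = 6, so the characteristic polynomial is λ² − (5)λ + (6) with roots 2 and 3.
Eigenvectors give P = [[2, 3], [−1, −1]] with P⁻¹ = [[−1, −3], [1, 2]], and Q = P·diag(2, 3)·P⁻¹.
Then Q^7 = P·diag(128, 2187)·P⁻¹ = [[256, 6561], [−128, −2187]] · [[−1, −3], [1, 2]] = [[6305, 12354], [−2059, −3990]].

[[6305, 12354], [−2059, −3990]]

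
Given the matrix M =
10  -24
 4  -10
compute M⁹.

[[2560, -6144], [1024, -2560]]

tr M = 0 and det M = -4, so the characteristic polynomial is λ² − (0)λ + (-4) with roots -2 and 2.
Eigenvectors give P = [[-2, 3], [-1, 1]] with P⁻¹ = [[1, -3], [1, -2]], and M = P·diag(-2, 2)·P⁻¹.
Then M⁹ = P·diag(-512, 512)·P⁻¹ = [[1024, 1536], [512, 512]] · [[1, -3], [1, -2]] = [[2560, -6144], [1024, -2560]].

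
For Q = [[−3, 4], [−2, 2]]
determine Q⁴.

Q² = [[1, −4], [2, −4]]
Q³ = [[5, −4], [2, 0]]
Q⁴ = [[−7, 12], [−6, 8]]

[[−7, 12], [−6, 8]]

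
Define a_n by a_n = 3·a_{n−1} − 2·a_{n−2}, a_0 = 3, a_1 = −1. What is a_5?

With companion matrix M = [[3, −2], [1, 0]], [a_n, a_{n−1}]ᵀ = M·[a_{n−1}, a_{n−2}]ᵀ, so [a_5, a_4]ᵀ = M⁴·[a_1, a_0]ᵀ.
M⁴ = [[31, −30], [15, −14]], giving [a_5, a_4]ᵀ = [[−121], [−57]].

−121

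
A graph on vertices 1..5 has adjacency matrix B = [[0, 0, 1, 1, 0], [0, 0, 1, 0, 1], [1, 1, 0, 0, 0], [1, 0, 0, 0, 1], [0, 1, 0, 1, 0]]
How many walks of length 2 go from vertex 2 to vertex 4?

The number of length-2 walks from vertex 2 to vertex 4 is entry (2,4) of B², where B is the adjacency matrix.
B² = [[2, 1, 0, 0, 1], [1, 2, 0, 1, 0], [0, 0, 2, 1, 1], [0, 1, 1, 2, 0], [1, 0, 1, 0, 2]]

1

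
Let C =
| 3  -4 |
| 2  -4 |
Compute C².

[[1, 4], [-2, 8]]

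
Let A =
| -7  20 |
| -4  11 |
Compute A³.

[[-103, 260], [-52, 131]]

tr A = 4 and det A = 3, so the characteristic polynomial is λ² − (4)λ + (3) with roots 3 and 1.
Eigenvectors give P = [[2, 5], [1, 2]] with P⁻¹ = [[-2, 5], [1, -2]], and A = P·diag(3, 1)·P⁻¹.
Then A³ = P·diag(27, 1)·P⁻¹ = [[54, 5], [27, 2]] · [[-2, 5], [1, -2]] = [[-103, 260], [-52, 131]].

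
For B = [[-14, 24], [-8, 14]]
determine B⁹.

tr B = 0 and det B = -4, so the characteristic polynomial is λ² − (0)λ + (-4) with roots -2 and 2.
Eigenvectors give P = [[-2, -3], [-1, -2]] with P⁻¹ = [[-2, 3], [1, -2]], and B = P·diag(-2, 2)·P⁻¹.
Then B⁹ = P·diag(-512, 512)·P⁻¹ = [[1024, -1536], [512, -1024]] · [[-2, 3], [1, -2]] = [[-3584, 6144], [-2048, 3584]].

[[-3584, 6144], [-2048, 3584]]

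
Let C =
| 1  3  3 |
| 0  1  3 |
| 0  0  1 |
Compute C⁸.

[[1, 24, 276], [0, 1, 24], [0, 0, 1]]

C = I + N where N = [[0, 3, 3], [0, 0, 3], [0, 0, 0]] is strictly upper-triangular, so N³ = 0.
(I + N)⁸ = I + 8·N + 28·N² = [[1, 24, 276], [0, 1, 24], [0, 0, 1]].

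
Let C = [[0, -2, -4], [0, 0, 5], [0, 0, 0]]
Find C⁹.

[[0, 0, 0], [0, 0, 0], [0, 0, 0]]

C is strictly triangular, hence nilpotent: C³ = 0, so C⁹ = 0.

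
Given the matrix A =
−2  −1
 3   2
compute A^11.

[[−2, −1], [3, 2]]

A² = I (check: tr A = 0 and det A = −1), so A^11 = A since 11 is odd.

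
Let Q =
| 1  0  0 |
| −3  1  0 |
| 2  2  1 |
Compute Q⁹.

Q = I + N where N = [[0, 0, 0], [−3, 0, 0], [2, 2, 0]] is strictly lower-triangular, so N³ = 0.
(I + N)⁹ = I + 9·N + 36·N² = [[1, 0, 0], [−27, 1, 0], [−198, 18, 1]].

[[1, 0, 0], [−27, 1, 0], [−198, 18, 1]]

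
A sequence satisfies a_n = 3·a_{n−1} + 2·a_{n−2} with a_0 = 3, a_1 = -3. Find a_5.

-183

With companion matrix M = [[3, 2], [1, 0]], [a_n, a_{n−1}]ᵀ = M·[a_{n−1}, a_{n−2}]ᵀ, so [a_5, a_4]ᵀ = M^4·[a_1, a_0]ᵀ.
M^4 = [[139, 78], [39, 22]], giving [a_5, a_4]ᵀ = [[-183], [-51]].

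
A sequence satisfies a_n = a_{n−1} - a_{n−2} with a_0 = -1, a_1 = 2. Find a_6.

With companion matrix Q = [[1, -1], [1, 0]], [a_n, a_{n−1}]ᵀ = Q·[a_{n−1}, a_{n−2}]ᵀ, so [a_6, a_5]ᵀ = Q⁵·[a_1, a_0]ᵀ.
Q⁵ = [[0, 1], [-1, 1]], giving [a_6, a_5]ᵀ = [[-1], [-3]].

-1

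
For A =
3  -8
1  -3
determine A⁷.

[[3, -8], [1, -3]]

A² = I (check: tr A = 0 and det A = -1), so A⁷ = A since 7 is odd.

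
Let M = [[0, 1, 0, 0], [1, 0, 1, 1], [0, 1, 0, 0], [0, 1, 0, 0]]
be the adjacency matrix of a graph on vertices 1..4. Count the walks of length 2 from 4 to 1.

1

The number of length-2 walks from vertex 4 to vertex 1 is entry (4,1) of M², where M is the adjacency matrix.
M² = [[1, 0, 1, 1], [0, 3, 0, 0], [1, 0, 1, 1], [1, 0, 1, 1]]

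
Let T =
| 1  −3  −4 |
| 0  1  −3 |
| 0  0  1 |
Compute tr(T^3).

3

T = I + N where N = [[0, −3, −4], [0, 0, −3], [0, 0, 0]] is strictly upper-triangular, so N^3 = 0.
(I + N)^3 = I + 3·N + 3·N^2 = [[1, −9, 15], [0, 1, −9], [0, 0, 1]].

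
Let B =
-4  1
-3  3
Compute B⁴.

[[166, -19], [57, 33]]

B² = [[13, -1], [3, 6]]
B³ = [[-49, 10], [-30, 21]]
B⁴ = [[166, -19], [57, 33]]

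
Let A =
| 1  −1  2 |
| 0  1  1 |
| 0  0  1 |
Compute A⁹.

[[1, −9, −18], [0, 1, 9], [0, 0, 1]]

A = I + N where N = [[0, −1, 2], [0, 0, 1], [0, 0, 0]] is strictly upper-triangular, so N³ = 0.
(I + N)⁹ = I + 9·N + 36·N² = [[1, −9, −18], [0, 1, 9], [0, 0, 1]].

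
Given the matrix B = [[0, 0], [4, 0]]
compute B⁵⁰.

B is strictly triangular, hence nilpotent: B² = 0, so B⁵⁰ = 0.

[[0, 0], [0, 0]]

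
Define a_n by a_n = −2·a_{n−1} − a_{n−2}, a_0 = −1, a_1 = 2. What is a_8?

−9

With companion matrix T = [[−2, −1], [1, 0]], [a_n, a_{n−1}]ᵀ = T·[a_{n−1}, a_{n−2}]ᵀ, so [a_8, a_7]ᵀ = T⁷·[a_1, a_0]ᵀ.
T⁷ = [[−8, −7], [7, 6]], giving [a_8, a_7]ᵀ = [[−9], [8]].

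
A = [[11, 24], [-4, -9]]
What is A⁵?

tr A = 2 and det A = -3, so the characteristic polynomial is λ² − (2)λ + (-3) with roots -1 and 3.
Eigenvectors give P = [[-2, 3], [1, -1]] with P⁻¹ = [[1, 3], [1, 2]], and A = P·diag(-1, 3)·P⁻¹.
Then A⁵ = P·diag(-1, 243)·P⁻¹ = [[2, 729], [-1, -243]] · [[1, 3], [1, 2]] = [[731, 1464], [-244, -489]].

[[731, 1464], [-244, -489]]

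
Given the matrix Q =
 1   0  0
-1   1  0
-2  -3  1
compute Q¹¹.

Q = I + N where N = [[0, 0, 0], [-1, 0, 0], [-2, -3, 0]] is strictly lower-triangular, so N³ = 0.
(I + N)¹¹ = I + 11·N + 55·N² = [[1, 0, 0], [-11, 1, 0], [143, -33, 1]].

[[1, 0, 0], [-11, 1, 0], [143, -33, 1]]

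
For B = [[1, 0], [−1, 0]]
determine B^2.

B² = B (a projection; rank 1, trace 1), so B^2 = B.

[[1, 0], [−1, 0]]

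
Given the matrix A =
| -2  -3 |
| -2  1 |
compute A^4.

[[106, 51], [34, 55]]

A^2 = [[10, 3], [2, 7]]
A^3 = [[-26, -27], [-18, 1]]
A^4 = [[106, 51], [34, 55]]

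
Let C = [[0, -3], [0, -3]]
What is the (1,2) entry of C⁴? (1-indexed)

81

C² = [[0, 9], [0, 9]]
C³ = [[0, -27], [0, -27]]
C⁴ = [[0, 81], [0, 81]]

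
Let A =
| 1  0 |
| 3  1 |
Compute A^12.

[[1, 0], [36, 1]]

A = I + N where N = [[0, 0], [3, 0]] is strictly lower-triangular, so N^2 = 0.
(I + N)^12 = I + 12·N = [[1, 0], [36, 1]].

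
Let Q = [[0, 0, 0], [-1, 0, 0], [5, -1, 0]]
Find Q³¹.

[[0, 0, 0], [0, 0, 0], [0, 0, 0]]

Q is strictly triangular, hence nilpotent: Q³ = 0, so Q³¹ = 0.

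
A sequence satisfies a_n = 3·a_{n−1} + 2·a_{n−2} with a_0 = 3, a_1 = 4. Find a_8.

35694

With companion matrix A = [[3, 2], [1, 0]], [a_n, a_{n−1}]ᵀ = A·[a_{n−1}, a_{n−2}]ᵀ, so [a_8, a_7]ᵀ = A⁷·[a_1, a_0]ᵀ.
A⁷ = [[6279, 3526], [1763, 990]], giving [a_8, a_7]ᵀ = [[35694], [10022]].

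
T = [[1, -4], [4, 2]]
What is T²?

[[-15, -12], [12, -12]]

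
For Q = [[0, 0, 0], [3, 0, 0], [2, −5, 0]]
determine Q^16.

Q is strictly triangular, hence nilpotent: Q^3 = 0, so Q^16 = 0.

[[0, 0, 0], [0, 0, 0], [0, 0, 0]]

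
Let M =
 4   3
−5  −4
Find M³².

M² = I (check: tr M = 0 and det M = −1), so M³² = I since 32 is even.

[[1, 0], [0, 1]]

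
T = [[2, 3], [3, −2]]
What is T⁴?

T² = [[13, 0], [0, 13]]
T³ = [[26, 39], [39, −26]]
T⁴ = [[169, 0], [0, 169]]

[[169, 0], [0, 169]]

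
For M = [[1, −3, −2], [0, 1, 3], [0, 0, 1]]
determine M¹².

[[1, −36, −618], [0, 1, 36], [0, 0, 1]]

M = I + N where N = [[0, −3, −2], [0, 0, 3], [0, 0, 0]] is strictly upper-triangular, so N³ = 0.
(I + N)¹² = I + 12·N + 66·N² = [[1, −36, −618], [0, 1, 36], [0, 0, 1]].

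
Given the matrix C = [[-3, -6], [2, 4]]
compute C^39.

C² = C (a projection; rank 1, trace 1), so C^39 = C.

[[-3, -6], [2, 4]]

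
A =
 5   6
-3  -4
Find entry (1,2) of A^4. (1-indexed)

tr A = 1 and det A = -2, so the characteristic polynomial is λ² − (1)λ + (-2) with roots 2 and -1.
Eigenvectors give P = [[2, -1], [-1, 1]] with P⁻¹ = [[1, 1], [1, 2]], and A = P·diag(2, -1)·P⁻¹.
Then A^4 = P·diag(16, 1)·P⁻¹ = [[32, -1], [-16, 1]] · [[1, 1], [1, 2]] = [[31, 30], [-15, -14]].

30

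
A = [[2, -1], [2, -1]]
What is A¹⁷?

[[2, -1], [2, -1]]

A² = A (a projection; rank 1, trace 1), so A¹⁷ = A.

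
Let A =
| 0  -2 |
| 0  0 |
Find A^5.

[[0, 0], [0, 0]]

A is strictly triangular, hence nilpotent: A^2 = 0, so A^5 = 0.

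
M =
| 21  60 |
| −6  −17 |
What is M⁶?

[[7281, 21840], [−2184, −6551]]

tr M = 4 and det M = 3, so the characteristic polynomial is λ² − (4)λ + (3) with roots 1 and 3.
Eigenvectors give P = [[−3, 10], [1, −3]] with P⁻¹ = [[3, 10], [1, 3]], and M = P·diag(1, 3)·P⁻¹.
Then M⁶ = P·diag(1, 729)·P⁻¹ = [[−3, 7290], [1, −2187]] · [[3, 10], [1, 3]] = [[7281, 21840], [−2184, −6551]].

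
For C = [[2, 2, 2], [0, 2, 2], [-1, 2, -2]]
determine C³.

[[0, 36, 20], [-4, 12, 12], [-6, 8, -16]]

C² = [[2, 12, 4], [-2, 8, 0], [0, -2, 6]]
C³ = [[0, 36, 20], [-4, 12, 12], [-6, 8, -16]]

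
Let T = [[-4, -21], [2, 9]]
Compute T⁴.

[[-374, -1365], [130, 471]]

tr T = 5 and det T = 6, so the characteristic polynomial is λ² − (5)λ + (6) with roots 3 and 2.
Eigenvectors give P = [[3, 7], [-1, -2]] with P⁻¹ = [[-2, -7], [1, 3]], and T = P·diag(3, 2)·P⁻¹.
Then T⁴ = P·diag(81, 16)·P⁻¹ = [[243, 112], [-81, -32]] · [[-2, -7], [1, 3]] = [[-374, -1365], [130, 471]].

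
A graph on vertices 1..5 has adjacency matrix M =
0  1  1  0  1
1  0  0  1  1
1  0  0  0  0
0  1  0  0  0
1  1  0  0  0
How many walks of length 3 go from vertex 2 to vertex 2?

2

The number of length-3 walks from vertex 2 to vertex 2 is entry (2,2) of M^3, where M is the adjacency matrix.
M^2 = [[3, 1, 0, 1, 1], [1, 3, 1, 0, 1], [0, 1, 1, 0, 1], [1, 0, 0, 1, 1], [1, 1, 1, 1, 2]]
M^3 = [[2, 5, 3, 1, 4], [5, 2, 1, 3, 4], [3, 1, 0, 1, 1], [1, 3, 1, 0, 1], [4, 4, 1, 1, 2]]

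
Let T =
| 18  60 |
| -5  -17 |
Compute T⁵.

tr T = 1 and det T = -6, so the characteristic polynomial is λ² − (1)λ + (-6) with roots -2 and 3.
Eigenvectors give P = [[-3, -4], [1, 1]] with P⁻¹ = [[1, 4], [-1, -3]], and T = P·diag(-2, 3)·P⁻¹.
Then T⁵ = P·diag(-32, 243)·P⁻¹ = [[96, -972], [-32, 243]] · [[1, 4], [-1, -3]] = [[1068, 3300], [-275, -857]].

[[1068, 3300], [-275, -857]]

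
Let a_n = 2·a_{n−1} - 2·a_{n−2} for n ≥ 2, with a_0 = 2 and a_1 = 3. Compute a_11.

-32

With companion matrix T = [[2, -2], [1, 0]], [a_n, a_{n−1}]ᵀ = T·[a_{n−1}, a_{n−2}]ᵀ, so [a_11, a_10]ᵀ = T^10·[a_1, a_0]ᵀ.
T^10 = [[32, -64], [32, -32]], giving [a_11, a_10]ᵀ = [[-32], [32]].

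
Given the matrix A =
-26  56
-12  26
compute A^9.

[[-6656, 14336], [-3072, 6656]]

tr A = 0 and det A = -4, so the characteristic polynomial is λ² − (0)λ + (-4) with roots 2 and -2.
Eigenvectors give P = [[2, 7], [1, 3]] with P⁻¹ = [[-3, 7], [1, -2]], and A = P·diag(2, -2)·P⁻¹.
Then A^9 = P·diag(512, -512)·P⁻¹ = [[1024, -3584], [512, -1536]] · [[-3, 7], [1, -2]] = [[-6656, 14336], [-3072, 6656]].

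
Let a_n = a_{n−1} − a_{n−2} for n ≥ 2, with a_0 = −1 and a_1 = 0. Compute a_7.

0

With companion matrix Q = [[1, −1], [1, 0]], [a_n, a_{n−1}]ᵀ = Q·[a_{n−1}, a_{n−2}]ᵀ, so [a_7, a_6]ᵀ = Q⁶·[a_1, a_0]ᵀ.
Q⁶ = [[1, 0], [0, 1]], giving [a_7, a_6]ᵀ = [[0], [−1]].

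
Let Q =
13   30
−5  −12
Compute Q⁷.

tr Q = 1 and det Q = −6, so the characteristic polynomial is λ² − (1)λ + (−6) with roots 3 and −2.
Eigenvectors give P = [[−3, −2], [1, 1]] with P⁻¹ = [[−1, −2], [1, 3]], and Q = P·diag(3, −2)·P⁻¹.
Then Q⁷ = P·diag(2187, −128)·P⁻¹ = [[−6561, 256], [2187, −128]] · [[−1, −2], [1, 3]] = [[6817, 13890], [−2315, −4758]].

[[6817, 13890], [−2315, −4758]]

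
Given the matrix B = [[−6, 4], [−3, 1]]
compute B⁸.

tr B = −5 and det B = 6, so the characteristic polynomial is λ² − (−5)λ + (6) with roots −2 and −3.
Eigenvectors give P = [[1, 4], [1, 3]] with P⁻¹ = [[−3, 4], [1, −1]], and B = P·diag(−2, −3)·P⁻¹.
Then B⁸ = P·diag(256, 6561)·P⁻¹ = [[256, 26244], [256, 19683]] · [[−3, 4], [1, −1]] = [[25476, −25220], [18915, −18659]].

[[25476, −25220], [18915, −18659]]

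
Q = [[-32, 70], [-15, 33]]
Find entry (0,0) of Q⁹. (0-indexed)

tr Q = 1 and det Q = -6, so the characteristic polynomial is λ² − (1)λ + (-6) with roots -2 and 3.
Eigenvectors give P = [[7, 2], [3, 1]] with P⁻¹ = [[1, -2], [-3, 7]], and Q = P·diag(-2, 3)·P⁻¹.
Then Q⁹ = P·diag(-512, 19683)·P⁻¹ = [[-3584, 39366], [-1536, 19683]] · [[1, -2], [-3, 7]] = [[-121682, 282730], [-60585, 140853]].

-121682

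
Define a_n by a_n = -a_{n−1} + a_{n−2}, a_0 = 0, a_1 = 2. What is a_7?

26

With companion matrix M = [[-1, 1], [1, 0]], [a_n, a_{n−1}]ᵀ = M·[a_{n−1}, a_{n−2}]ᵀ, so [a_7, a_6]ᵀ = M^6·[a_1, a_0]ᵀ.
M^6 = [[13, -8], [-8, 5]], giving [a_7, a_6]ᵀ = [[26], [-16]].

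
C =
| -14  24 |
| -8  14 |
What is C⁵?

[[-224, 384], [-128, 224]]

tr C = 0 and det C = -4, so the characteristic polynomial is λ² − (0)λ + (-4) with roots -2 and 2.
Eigenvectors give P = [[2, -3], [1, -2]] with P⁻¹ = [[2, -3], [1, -2]], and C = P·diag(-2, 2)·P⁻¹.
Then C⁵ = P·diag(-32, 32)·P⁻¹ = [[-64, -96], [-32, -64]] · [[2, -3], [1, -2]] = [[-224, 384], [-128, 224]].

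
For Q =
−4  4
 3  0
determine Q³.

[[−160, 112], [84, −48]]

Q² = [[28, −16], [−12, 12]]
Q³ = [[−160, 112], [84, −48]]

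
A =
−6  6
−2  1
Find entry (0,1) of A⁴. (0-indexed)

tr A = −5 and det A = 6, so the characteristic polynomial is λ² − (−5)λ + (6) with roots −2 and −3.
Eigenvectors give P = [[−3, −2], [−2, −1]] with P⁻¹ = [[1, −2], [−2, 3]], and A = P·diag(−2, −3)·P⁻¹.
Then A⁴ = P·diag(16, 81)·P⁻¹ = [[−48, −162], [−32, −81]] · [[1, −2], [−2, 3]] = [[276, −390], [130, −179]].

−390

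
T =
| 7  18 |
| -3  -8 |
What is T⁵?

tr T = -1 and det T = -2, so the characteristic polynomial is λ² − (-1)λ + (-2) with roots -2 and 1.
Eigenvectors give P = [[-2, 3], [1, -1]] with P⁻¹ = [[1, 3], [1, 2]], and T = P·diag(-2, 1)·P⁻¹.
Then T⁵ = P·diag(-32, 1)·P⁻¹ = [[64, 3], [-32, -1]] · [[1, 3], [1, 2]] = [[67, 198], [-33, -98]].

[[67, 198], [-33, -98]]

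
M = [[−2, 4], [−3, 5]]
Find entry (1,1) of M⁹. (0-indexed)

2045

tr M = 3 and det M = 2, so the characteristic polynomial is λ² − (3)λ + (2) with roots 2 and 1.
Eigenvectors give P = [[1, 4], [1, 3]] with P⁻¹ = [[−3, 4], [1, −1]], and M = P·diag(2, 1)·P⁻¹.
Then M⁹ = P·diag(512, 1)·P⁻¹ = [[512, 4], [512, 3]] · [[−3, 4], [1, −1]] = [[−1532, 2044], [−1533, 2045]].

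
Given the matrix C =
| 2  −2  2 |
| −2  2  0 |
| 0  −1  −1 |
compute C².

[[8, −10, 2], [−8, 8, −4], [2, −1, 1]]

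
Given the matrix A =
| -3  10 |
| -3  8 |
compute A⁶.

tr A = 5 and det A = 6, so the characteristic polynomial is λ² − (5)λ + (6) with roots 2 and 3.
Eigenvectors give P = [[2, -5], [1, -3]] with P⁻¹ = [[3, -5], [1, -2]], and A = P·diag(2, 3)·P⁻¹.
Then A⁶ = P·diag(64, 729)·P⁻¹ = [[128, -3645], [64, -2187]] · [[3, -5], [1, -2]] = [[-3261, 6650], [-1995, 4054]].

[[-3261, 6650], [-1995, 4054]]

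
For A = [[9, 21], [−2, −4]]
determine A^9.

tr A = 5 and det A = 6, so the characteristic polynomial is λ² − (5)λ + (6) with roots 2 and 3.
Eigenvectors give P = [[3, 7], [−1, −2]] with P⁻¹ = [[−2, −7], [1, 3]], and A = P·diag(2, 3)·P⁻¹.
Then A^9 = P·diag(512, 19683)·P⁻¹ = [[1536, 137781], [−512, −39366]] · [[−2, −7], [1, 3]] = [[134709, 402591], [−38342, −114514]].

[[134709, 402591], [−38342, −114514]]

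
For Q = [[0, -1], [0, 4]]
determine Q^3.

[[0, -16], [0, 64]]

Q^2 = [[0, -4], [0, 16]]
Q^3 = [[0, -16], [0, 64]]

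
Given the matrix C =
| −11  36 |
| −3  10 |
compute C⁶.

[[253, −756], [63, −188]]

tr C = −1 and det C = −2, so the characteristic polynomial is λ² − (−1)λ + (−2) with roots 1 and −2.
Eigenvectors give P = [[−3, −4], [−1, −1]] with P⁻¹ = [[1, −4], [−1, 3]], and C = P·diag(1, −2)·P⁻¹.
Then C⁶ = P·diag(1, 64)·P⁻¹ = [[−3, −256], [−1, −64]] · [[1, −4], [−1, 3]] = [[253, −756], [63, −188]].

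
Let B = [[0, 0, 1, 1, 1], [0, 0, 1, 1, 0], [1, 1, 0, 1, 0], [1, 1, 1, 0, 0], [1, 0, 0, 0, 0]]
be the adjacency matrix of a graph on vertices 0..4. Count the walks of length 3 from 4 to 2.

1

The number of length-3 walks from vertex 4 to vertex 2 is entry (4,2) of B^3, where B is the adjacency matrix.
B^2 = [[3, 2, 1, 1, 0], [2, 2, 1, 1, 0], [1, 1, 3, 2, 1], [1, 1, 2, 3, 1], [0, 0, 1, 1, 1]]
B^3 = [[2, 2, 6, 6, 3], [2, 2, 5, 5, 2], [6, 5, 4, 5, 1], [6, 5, 5, 4, 1], [3, 2, 1, 1, 0]]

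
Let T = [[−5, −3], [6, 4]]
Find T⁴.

tr T = −1 and det T = −2, so the characteristic polynomial is λ² − (−1)λ + (−2) with roots −2 and 1.
Eigenvectors give P = [[−1, −1], [1, 2]] with P⁻¹ = [[−2, −1], [1, 1]], and T = P·diag(−2, 1)·P⁻¹.
Then T⁴ = P·diag(16, 1)·P⁻¹ = [[−16, −1], [16, 2]] · [[−2, −1], [1, 1]] = [[31, 15], [−30, −14]].

[[31, 15], [−30, −14]]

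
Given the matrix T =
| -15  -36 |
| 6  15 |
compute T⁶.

tr T = 0 and det T = -9, so the characteristic polynomial is λ² − (0)λ + (-9) with roots -3 and 3.
Eigenvectors give P = [[-3, -2], [1, 1]] with P⁻¹ = [[-1, -2], [1, 3]], and T = P·diag(-3, 3)·P⁻¹.
Then T⁶ = P·diag(729, 729)·P⁻¹ = [[-2187, -1458], [729, 729]] · [[-1, -2], [1, 3]] = [[729, 0], [0, 729]].

[[729, 0], [0, 729]]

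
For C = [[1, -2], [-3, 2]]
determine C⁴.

C² = [[7, -6], [-9, 10]]
C³ = [[25, -26], [-39, 38]]
C⁴ = [[103, -102], [-153, 154]]

[[103, -102], [-153, 154]]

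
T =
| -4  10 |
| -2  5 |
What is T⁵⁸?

T² = T (a projection; rank 1, trace 1), so T⁵⁸ = T.

[[-4, 10], [-2, 5]]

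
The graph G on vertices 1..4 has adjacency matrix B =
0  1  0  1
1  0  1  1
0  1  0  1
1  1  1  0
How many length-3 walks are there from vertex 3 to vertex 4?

5

The number of length-3 walks from vertex 3 to vertex 4 is entry (3,4) of B³, where B is the adjacency matrix.
B² = [[2, 1, 2, 1], [1, 3, 1, 2], [2, 1, 2, 1], [1, 2, 1, 3]]
B³ = [[2, 5, 2, 5], [5, 4, 5, 5], [2, 5, 2, 5], [5, 5, 5, 4]]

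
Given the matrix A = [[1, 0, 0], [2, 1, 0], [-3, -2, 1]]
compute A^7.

A = I + N where N = [[0, 0, 0], [2, 0, 0], [-3, -2, 0]] is strictly lower-triangular, so N^3 = 0.
(I + N)^7 = I + 7·N + 21·N^2 = [[1, 0, 0], [14, 1, 0], [-105, -14, 1]].

[[1, 0, 0], [14, 1, 0], [-105, -14, 1]]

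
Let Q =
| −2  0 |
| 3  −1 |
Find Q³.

[[−8, 0], [21, −1]]

Q² = [[4, 0], [−9, 1]]
Q³ = [[−8, 0], [21, −1]]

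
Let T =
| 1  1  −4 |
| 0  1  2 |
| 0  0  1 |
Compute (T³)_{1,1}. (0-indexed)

T = I + N where N = [[0, 1, −4], [0, 0, 2], [0, 0, 0]] is strictly upper-triangular, so N³ = 0.
(I + N)³ = I + 3·N + 3·N² = [[1, 3, −6], [0, 1, 6], [0, 0, 1]].

1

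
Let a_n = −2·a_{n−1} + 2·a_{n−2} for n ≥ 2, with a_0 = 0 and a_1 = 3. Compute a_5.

132

With companion matrix Q = [[−2, 2], [1, 0]], [a_n, a_{n−1}]ᵀ = Q·[a_{n−1}, a_{n−2}]ᵀ, so [a_5, a_4]ᵀ = Q^4·[a_1, a_0]ᵀ.
Q^4 = [[44, −32], [−16, 12]], giving [a_5, a_4]ᵀ = [[132], [−48]].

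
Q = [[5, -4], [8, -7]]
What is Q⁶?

[[-727, 728], [-1456, 1457]]

tr Q = -2 and det Q = -3, so the characteristic polynomial is λ² − (-2)λ + (-3) with roots -3 and 1.
Eigenvectors give P = [[-1, 1], [-2, 1]] with P⁻¹ = [[1, -1], [2, -1]], and Q = P·diag(-3, 1)·P⁻¹.
Then Q⁶ = P·diag(729, 1)·P⁻¹ = [[-729, 1], [-1458, 1]] · [[1, -1], [2, -1]] = [[-727, 728], [-1456, 1457]].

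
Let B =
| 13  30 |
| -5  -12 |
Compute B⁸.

tr B = 1 and det B = -6, so the characteristic polynomial is λ² − (1)λ + (-6) with roots 3 and -2.
Eigenvectors give P = [[-3, -2], [1, 1]] with P⁻¹ = [[-1, -2], [1, 3]], and B = P·diag(3, -2)·P⁻¹.
Then B⁸ = P·diag(6561, 256)·P⁻¹ = [[-19683, -512], [6561, 256]] · [[-1, -2], [1, 3]] = [[19171, 37830], [-6305, -12354]].

[[19171, 37830], [-6305, -12354]]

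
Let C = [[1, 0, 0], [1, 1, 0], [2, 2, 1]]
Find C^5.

[[1, 0, 0], [5, 1, 0], [30, 10, 1]]

C = I + N where N = [[0, 0, 0], [1, 0, 0], [2, 2, 0]] is strictly lower-triangular, so N^3 = 0.
(I + N)^5 = I + 5·N + 10·N^2 = [[1, 0, 0], [5, 1, 0], [30, 10, 1]].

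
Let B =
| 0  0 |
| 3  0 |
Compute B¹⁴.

[[0, 0], [0, 0]]

B is strictly triangular, hence nilpotent: B² = 0, so B¹⁴ = 0.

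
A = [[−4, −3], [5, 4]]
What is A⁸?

[[1, 0], [0, 1]]

A² = I (check: tr A = 0 and det A = −1), so A⁸ = I since 8 is even.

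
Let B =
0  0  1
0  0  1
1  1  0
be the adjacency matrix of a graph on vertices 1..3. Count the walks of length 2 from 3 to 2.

The number of length-2 walks from vertex 3 to vertex 2 is entry (3,2) of B², where B is the adjacency matrix.
B² = [[1, 1, 0], [1, 1, 0], [0, 0, 2]]

0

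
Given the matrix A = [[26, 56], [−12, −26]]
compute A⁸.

tr A = 0 and det A = −4, so the characteristic polynomial is λ² − (0)λ + (−4) with roots 2 and −2.
Eigenvectors give P = [[−7, 2], [3, −1]] with P⁻¹ = [[−1, −2], [−3, −7]], and A = P·diag(2, −2)·P⁻¹.
Then A⁸ = P·diag(256, 256)·P⁻¹ = [[−1792, 512], [768, −256]] · [[−1, −2], [−3, −7]] = [[256, 0], [0, 256]].

[[256, 0], [0, 256]]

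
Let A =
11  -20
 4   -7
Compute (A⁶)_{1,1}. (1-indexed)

3641

tr A = 4 and det A = 3, so the characteristic polynomial is λ² − (4)λ + (3) with roots 1 and 3.
Eigenvectors give P = [[2, 5], [1, 2]] with P⁻¹ = [[-2, 5], [1, -2]], and A = P·diag(1, 3)·P⁻¹.
Then A⁶ = P·diag(1, 729)·P⁻¹ = [[2, 3645], [1, 1458]] · [[-2, 5], [1, -2]] = [[3641, -7280], [1456, -2911]].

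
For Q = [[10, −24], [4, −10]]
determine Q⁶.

[[64, 0], [0, 64]]

tr Q = 0 and det Q = −4, so the characteristic polynomial is λ² − (0)λ + (−4) with roots −2 and 2.
Eigenvectors give P = [[2, 3], [1, 1]] with P⁻¹ = [[−1, 3], [1, −2]], and Q = P·diag(−2, 2)·P⁻¹.
Then Q⁶ = P·diag(64, 64)·P⁻¹ = [[128, 192], [64, 64]] · [[−1, 3], [1, −2]] = [[64, 0], [0, 64]].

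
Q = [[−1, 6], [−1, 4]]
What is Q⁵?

[[−61, 186], [−31, 94]]

tr Q = 3 and det Q = 2, so the characteristic polynomial is λ² − (3)λ + (2) with roots 1 and 2.
Eigenvectors give P = [[3, −2], [1, −1]] with P⁻¹ = [[1, −2], [1, −3]], and Q = P·diag(1, 2)·P⁻¹.
Then Q⁵ = P·diag(1, 32)·P⁻¹ = [[3, −64], [1, −32]] · [[1, −2], [1, −3]] = [[−61, 186], [−31, 94]].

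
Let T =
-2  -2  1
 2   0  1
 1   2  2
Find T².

[[1, 6, -2], [-3, -2, 4], [4, 2, 7]]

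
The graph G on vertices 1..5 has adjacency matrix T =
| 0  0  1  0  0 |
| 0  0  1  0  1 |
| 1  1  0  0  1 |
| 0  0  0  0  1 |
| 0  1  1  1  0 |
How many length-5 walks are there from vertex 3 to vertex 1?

12

The number of length-5 walks from vertex 3 to vertex 1 is entry (3,1) of T⁵, where T is the adjacency matrix.
T² = [[1, 1, 0, 0, 1], [1, 2, 1, 1, 1], [0, 1, 3, 1, 1], [0, 1, 1, 1, 0], [1, 1, 1, 0, 3]]
T³ = [[0, 1, 3, 1, 1], [1, 2, 4, 1, 4], [3, 4, 2, 1, 5], [1, 1, 1, 0, 3], [1, 4, 5, 3, 2]]
T⁴ = [[3, 4, 2, 1, 5], [4, 8, 7, 4, 7], [2, 7, 12, 5, 7], [1, 4, 5, 3, 2], [5, 7, 7, 2, 12]]
T⁵ = [[2, 7, 12, 5, 7], [7, 14, 19, 7, 19], [12, 19, 16, 7, 24], [5, 7, 7, 2, 12], [7, 19, 24, 12, 16]]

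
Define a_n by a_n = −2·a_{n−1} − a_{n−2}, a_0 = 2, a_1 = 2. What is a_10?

With companion matrix T = [[−2, −1], [1, 0]], [a_n, a_{n−1}]ᵀ = T·[a_{n−1}, a_{n−2}]ᵀ, so [a_10, a_9]ᵀ = T⁹·[a_1, a_0]ᵀ.
T⁹ = [[−10, −9], [9, 8]], giving [a_10, a_9]ᵀ = [[−38], [34]].

−38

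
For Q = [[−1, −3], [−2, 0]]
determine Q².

[[7, 3], [2, 6]]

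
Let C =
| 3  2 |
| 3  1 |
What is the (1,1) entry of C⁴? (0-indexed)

145

C² = [[15, 8], [12, 7]]
C³ = [[69, 38], [57, 31]]
C⁴ = [[321, 176], [264, 145]]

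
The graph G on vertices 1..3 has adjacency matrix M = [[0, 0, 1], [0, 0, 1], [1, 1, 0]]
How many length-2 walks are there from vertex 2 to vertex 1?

The number of length-2 walks from vertex 2 to vertex 1 is entry (2,1) of M², where M is the adjacency matrix.
M² = [[1, 1, 0], [1, 1, 0], [0, 0, 2]]

1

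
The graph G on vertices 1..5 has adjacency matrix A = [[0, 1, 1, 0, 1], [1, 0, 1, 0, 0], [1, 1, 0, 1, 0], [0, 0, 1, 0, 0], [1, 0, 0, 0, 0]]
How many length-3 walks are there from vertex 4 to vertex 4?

0

The number of length-3 walks from vertex 4 to vertex 4 is entry (4,4) of A³, where A is the adjacency matrix.
A² = [[3, 1, 1, 1, 0], [1, 2, 1, 1, 1], [1, 1, 3, 0, 1], [1, 1, 0, 1, 0], [0, 1, 1, 0, 1]]
A³ = [[2, 4, 5, 1, 3], [4, 2, 4, 1, 1], [5, 4, 2, 3, 1], [1, 1, 3, 0, 1], [3, 1, 1, 1, 0]]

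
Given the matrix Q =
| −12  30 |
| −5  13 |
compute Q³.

tr Q = 1 and det Q = −6, so the characteristic polynomial is λ² − (1)λ + (−6) with roots 3 and −2.
Eigenvectors give P = [[2, 3], [1, 1]] with P⁻¹ = [[−1, 3], [1, −2]], and Q = P·diag(3, −2)·P⁻¹.
Then Q³ = P·diag(27, −8)·P⁻¹ = [[54, −24], [27, −8]] · [[−1, 3], [1, −2]] = [[−78, 210], [−35, 97]].

[[−78, 210], [−35, 97]]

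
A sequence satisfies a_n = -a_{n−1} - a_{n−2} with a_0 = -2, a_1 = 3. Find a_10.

With companion matrix T = [[-1, -1], [1, 0]], [a_n, a_{n−1}]ᵀ = T·[a_{n−1}, a_{n−2}]ᵀ, so [a_10, a_9]ᵀ = T^9·[a_1, a_0]ᵀ.
T^9 = [[1, 0], [0, 1]], giving [a_10, a_9]ᵀ = [[3], [-2]].

3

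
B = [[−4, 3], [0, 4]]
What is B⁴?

B² = [[16, 0], [0, 16]]
B³ = [[−64, 48], [0, 64]]
B⁴ = [[256, 0], [0, 256]]

[[256, 0], [0, 256]]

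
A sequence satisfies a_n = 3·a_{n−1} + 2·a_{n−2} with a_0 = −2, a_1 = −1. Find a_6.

With companion matrix M = [[3, 2], [1, 0]], [a_n, a_{n−1}]ᵀ = M·[a_{n−1}, a_{n−2}]ᵀ, so [a_6, a_5]ᵀ = M⁵·[a_1, a_0]ᵀ.
M⁵ = [[495, 278], [139, 78]], giving [a_6, a_5]ᵀ = [[−1051], [−295]].

−1051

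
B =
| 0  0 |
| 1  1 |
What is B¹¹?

[[0, 0], [1, 1]]

B² = B (a projection; rank 1, trace 1), so B¹¹ = B.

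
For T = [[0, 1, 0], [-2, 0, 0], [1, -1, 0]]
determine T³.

[[0, -2, 0], [4, 0, 0], [-2, 2, 0]]

T² = [[-2, 0, 0], [0, -2, 0], [2, 1, 0]]
T³ = [[0, -2, 0], [4, 0, 0], [-2, 2, 0]]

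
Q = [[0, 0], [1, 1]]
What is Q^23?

Q² = Q (a projection; rank 1, trace 1), so Q^23 = Q.

[[0, 0], [1, 1]]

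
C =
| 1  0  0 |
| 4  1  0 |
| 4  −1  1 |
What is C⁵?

[[1, 0, 0], [20, 1, 0], [−20, −5, 1]]

C = I + N where N = [[0, 0, 0], [4, 0, 0], [4, −1, 0]] is strictly lower-triangular, so N³ = 0.
(I + N)⁵ = I + 5·N + 10·N² = [[1, 0, 0], [20, 1, 0], [−20, −5, 1]].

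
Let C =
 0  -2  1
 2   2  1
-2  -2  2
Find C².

[[-6, -6, 0], [2, -2, 6], [-8, -4, 0]]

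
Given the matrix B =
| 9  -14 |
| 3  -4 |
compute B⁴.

tr B = 5 and det B = 6, so the characteristic polynomial is λ² − (5)λ + (6) with roots 2 and 3.
Eigenvectors give P = [[2, 7], [1, 3]] with P⁻¹ = [[-3, 7], [1, -2]], and B = P·diag(2, 3)·P⁻¹.
Then B⁴ = P·diag(16, 81)·P⁻¹ = [[32, 567], [16, 243]] · [[-3, 7], [1, -2]] = [[471, -910], [195, -374]].

[[471, -910], [195, -374]]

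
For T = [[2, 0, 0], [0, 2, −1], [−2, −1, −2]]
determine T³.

[[8, 0, 0], [4, 10, −5], [−10, −5, −10]]

T² = [[4, 0, 0], [2, 5, 0], [0, 0, 5]]
T³ = [[8, 0, 0], [4, 10, −5], [−10, −5, −10]]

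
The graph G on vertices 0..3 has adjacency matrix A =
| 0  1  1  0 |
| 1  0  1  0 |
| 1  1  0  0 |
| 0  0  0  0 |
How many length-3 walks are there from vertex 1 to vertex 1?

2

The number of length-3 walks from vertex 1 to vertex 1 is entry (1,1) of A^3, where A is the adjacency matrix.
A^2 = [[2, 1, 1, 0], [1, 2, 1, 0], [1, 1, 2, 0], [0, 0, 0, 0]]
A^3 = [[2, 3, 3, 0], [3, 2, 3, 0], [3, 3, 2, 0], [0, 0, 0, 0]]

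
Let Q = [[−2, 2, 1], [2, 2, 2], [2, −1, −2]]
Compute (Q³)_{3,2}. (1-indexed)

Q² = [[10, −1, 0], [4, 6, 2], [−10, 4, 4]]
Q³ = [[−22, 18, 8], [8, 18, 12], [36, −16, −10]]

−16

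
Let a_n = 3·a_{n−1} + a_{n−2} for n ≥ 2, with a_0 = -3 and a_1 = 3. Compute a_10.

With companion matrix Q = [[3, 1], [1, 0]], [a_n, a_{n−1}]ᵀ = Q·[a_{n−1}, a_{n−2}]ᵀ, so [a_10, a_9]ᵀ = Q⁹·[a_1, a_0]ᵀ.
Q⁹ = [[42837, 12970], [12970, 3927]], giving [a_10, a_9]ᵀ = [[89601], [27129]].

89601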